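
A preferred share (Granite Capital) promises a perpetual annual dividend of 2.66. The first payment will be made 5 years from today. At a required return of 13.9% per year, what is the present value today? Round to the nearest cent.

Value at end of year 4: C / r = 2.66 / 0.139 = 19.1367
Discount to today: PV = 19.1367 / (1 + 0.139)^4 = 19.1367 / 1.683042 = 11.37

11.37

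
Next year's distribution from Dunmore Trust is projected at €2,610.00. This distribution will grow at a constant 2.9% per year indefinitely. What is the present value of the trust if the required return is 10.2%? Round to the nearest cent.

Growing perpetuity: P = D₁ / (r − g) = €2,610.0000 / (0.102 − 0.029) = €35,753.42

€35753.42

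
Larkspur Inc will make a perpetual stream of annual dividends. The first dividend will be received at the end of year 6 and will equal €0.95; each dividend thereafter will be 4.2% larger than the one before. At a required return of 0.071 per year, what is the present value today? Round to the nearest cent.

€23.25

Value at end of year 5: C₁ / (r − g) = €0.95 / (0.071 − 0.042) = €32.7586
Discount to today: PV = €32.7586 / (1 + 0.071)^5 = €32.7586 / 1.409118 = €23.25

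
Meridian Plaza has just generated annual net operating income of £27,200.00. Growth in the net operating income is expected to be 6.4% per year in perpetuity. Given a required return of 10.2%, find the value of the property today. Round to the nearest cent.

£761600.00

D₁ = D₀ × (1 + g) = £27,200.00 × 1.064 = £28,940.8000
Growing perpetuity: P = D₁ / (r − g) = £28,940.8000 / (0.102 − 0.064) = £761,600.00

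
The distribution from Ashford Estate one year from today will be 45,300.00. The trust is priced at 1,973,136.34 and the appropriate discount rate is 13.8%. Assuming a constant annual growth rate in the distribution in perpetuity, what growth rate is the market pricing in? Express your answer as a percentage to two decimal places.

11.50%

P = D₁/(r−g) ⇒ g = r − D₁/P = 0.138 − 45,300.00/1,973,136.34 = 0.115042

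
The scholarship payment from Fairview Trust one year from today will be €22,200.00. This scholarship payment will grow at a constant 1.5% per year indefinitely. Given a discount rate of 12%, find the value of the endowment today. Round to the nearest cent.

€211428.57

Growing perpetuity: P = D₁ / (r − g) = €22,200.0000 / (0.12 − 0.015) = €211,428.57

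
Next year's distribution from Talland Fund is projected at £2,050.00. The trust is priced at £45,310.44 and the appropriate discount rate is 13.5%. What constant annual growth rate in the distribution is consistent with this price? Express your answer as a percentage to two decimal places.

8.98%

P = D₁/(r−g) ⇒ g = r − D₁/P = 0.135 − £2,050.00/£45,310.44 = 0.089757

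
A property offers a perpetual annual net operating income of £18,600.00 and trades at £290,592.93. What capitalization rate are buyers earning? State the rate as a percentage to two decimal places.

P = C/r ⇒ r = C/P = £18,600.00/£290,592.93 = 0.064007

6.40%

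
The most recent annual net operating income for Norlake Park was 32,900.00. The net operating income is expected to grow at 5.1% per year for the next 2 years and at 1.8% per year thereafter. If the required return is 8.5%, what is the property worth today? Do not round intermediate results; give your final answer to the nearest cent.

D_1 = 34577.90000
D_2 = 36341.37290
Terminal value at year 2: TV = D_2×(1+g_2)/(r−g_2) = 36995.51761/0.067 = 552171.90466
P_0 = D_1/(1+r)^1 + D_2/(1+r)^2 + TV/(1+r)^2
    = 31869.03226 + 30870.37134 + 469045.34363 = 531784.74723

531784.75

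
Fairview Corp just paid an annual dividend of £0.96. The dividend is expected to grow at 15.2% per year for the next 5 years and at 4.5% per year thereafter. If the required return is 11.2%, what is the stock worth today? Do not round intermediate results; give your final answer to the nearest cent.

£23.21

D_1 = 1.10592
D_2 = 1.27402
D_3 = 1.46767
D_4 = 1.69076
D_5 = 1.94775
Terminal value at year 5: TV = D_5×(1+g_2)/(r−g_2) = 2.03540/0.067 = 30.37911
P_0 = D_1/(1+r)^1 + D_2/(1+r)^2 + D_3/(1+r)^3 + D_4/(1+r)^4 + D_5/(1+r)^5 + TV/(1+r)^5
    = 0.99453 + 1.03031 + 1.06737 + 1.10576 + 1.14554 + 17.86698 = 23.21049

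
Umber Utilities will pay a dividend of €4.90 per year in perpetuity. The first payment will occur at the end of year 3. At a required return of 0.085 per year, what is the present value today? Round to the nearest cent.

Value at end of year 2: C / r = €4.90 / 0.085 = €57.6471
Discount to today: PV = €57.6471 / (1 + 0.085)^2 = €57.6471 / 1.177225 = €48.97

€48.97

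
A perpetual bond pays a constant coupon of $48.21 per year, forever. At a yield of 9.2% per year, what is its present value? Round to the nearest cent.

$524.02

Level perpetuity: PV = C / r = $48.21 / 0.092 = $524.02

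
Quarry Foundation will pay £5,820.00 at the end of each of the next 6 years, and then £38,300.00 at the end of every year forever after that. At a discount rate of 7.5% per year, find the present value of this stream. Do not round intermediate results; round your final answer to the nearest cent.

PV of 6-year annuity: £5,820.00 × [1 − (1+0.075)^−6] / 0.075 = 27318.18617
Perpetuity value at year 6: £38,300.00 / 0.075 = 510666.66667
PV of perpetuity: 510666.66667 / (1+0.075)^6 = 330892.34876
Total PV = 27318.18617 + 330892.34876 = 358210.53493

£358210.53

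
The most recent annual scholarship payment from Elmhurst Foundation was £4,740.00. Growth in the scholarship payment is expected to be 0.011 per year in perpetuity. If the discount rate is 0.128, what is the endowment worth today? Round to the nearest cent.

D₁ = D₀ × (1 + g) = £4,740.00 × 1.011 = £4,792.1400
Growing perpetuity: P = D₁ / (r − g) = £4,792.1400 / (0.128 − 0.011) = £40,958.46

£40958.46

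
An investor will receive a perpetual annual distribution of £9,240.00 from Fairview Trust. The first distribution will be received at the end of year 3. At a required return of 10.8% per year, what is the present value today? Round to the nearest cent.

£69689.72

Value at end of year 2: C / r = £9,240.00 / 0.108 = £85,555.5556
Discount to today: PV = £85,555.5556 / (1 + 0.108)^2 = £85,555.5556 / 1.227664 = £69,689.72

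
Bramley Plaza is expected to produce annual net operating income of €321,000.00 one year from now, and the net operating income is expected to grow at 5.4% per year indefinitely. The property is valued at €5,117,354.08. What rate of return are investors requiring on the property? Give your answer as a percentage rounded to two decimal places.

P = D₁/(r − g) ⇒ r = D₁/P + g = €321,000.0000/€5,117,354.08 + 0.054 = 0.062728 + 0.054 = 0.116728

11.67%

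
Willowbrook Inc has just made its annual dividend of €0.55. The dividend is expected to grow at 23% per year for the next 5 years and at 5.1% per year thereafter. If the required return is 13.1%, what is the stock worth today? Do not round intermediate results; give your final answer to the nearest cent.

€14.55

D_1 = 0.67650
D_2 = 0.83210
D_3 = 1.02348
D_4 = 1.25888
D_5 = 1.54842
Terminal value at year 5: TV = D_5×(1+g_2)/(r−g_2) = 1.62739/0.08 = 20.34234
P_0 = D_1/(1+r)^1 + D_2/(1+r)^2 + D_3/(1+r)^3 + D_4/(1+r)^4 + D_5/(1+r)^5 + TV/(1+r)^5
    = 0.59814 + 0.65050 + 0.70744 + 0.76937 + 0.83671 + 10.99228 = 14.55445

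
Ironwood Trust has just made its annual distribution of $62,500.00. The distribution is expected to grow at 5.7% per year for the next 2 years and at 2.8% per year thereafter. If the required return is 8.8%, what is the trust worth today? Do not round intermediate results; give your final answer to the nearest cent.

$1130389.28

D_1 = 66062.50000
D_2 = 69828.06250
Terminal value at year 2: TV = D_2×(1+g_2)/(r−g_2) = 71783.24825/0.06 = 1196387.47083
P_0 = D_1/(1+r)^1 + D_2/(1+r)^2 + TV/(1+r)^2
    = 60719.20956 + 58989.15855 + 1010680.91651 = 1130389.28462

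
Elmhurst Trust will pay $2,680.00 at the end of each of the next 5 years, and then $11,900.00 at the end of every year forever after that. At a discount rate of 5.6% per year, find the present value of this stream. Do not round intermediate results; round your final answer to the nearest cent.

$173235.71

PV of 5-year annuity: $2,680.00 × [1 − (1+0.056)^−5] / 0.056 = 11413.04736
Perpetuity value at year 5: $11,900.00 / 0.056 = 212500.00000
PV of perpetuity: 212500.00000 / (1+0.056)^5 = 161822.66286
Total PV = 11413.04736 + 161822.66286 = 173235.71022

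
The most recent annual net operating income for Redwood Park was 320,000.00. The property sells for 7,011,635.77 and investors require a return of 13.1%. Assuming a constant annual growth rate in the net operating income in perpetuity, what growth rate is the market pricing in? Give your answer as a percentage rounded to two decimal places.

P = D₀(1+g)/(r−g) ⇒ P(r−g) = D₀(1+g) ⇒ g(P+D₀) = P·r − D₀
g = (P·r − D₀)/(P + D₀) = (7,011,635.77×0.131 − 320,000.00) / (7,011,635.77 + 320,000.00) = 0.081636

8.16%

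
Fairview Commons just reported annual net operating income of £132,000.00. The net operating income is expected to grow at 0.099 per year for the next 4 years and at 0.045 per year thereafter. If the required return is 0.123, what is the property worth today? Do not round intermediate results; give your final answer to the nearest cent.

D_1 = 145068.00000
D_2 = 159429.73200
D_3 = 175213.27547
D_4 = 192559.38974
Terminal value at year 4: TV = D_4×(1+g_2)/(r−g_2) = 201224.56228/0.078 = 2579802.08048
P_0 = D_1/(1+r)^1 + D_2/(1+r)^2 + D_3/(1+r)^3 + D_4/(1+r)^4 + TV/(1+r)^4
    = 129178.98486 + 126418.25856 + 123716.53264 + 121072.54619 + 1622061.67656 = 2122447.99881

£2122448.00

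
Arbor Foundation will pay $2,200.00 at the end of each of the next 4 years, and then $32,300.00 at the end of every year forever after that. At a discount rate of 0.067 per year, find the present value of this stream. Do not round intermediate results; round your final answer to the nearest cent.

$379440.18

PV of 4-year annuity: $2,200.00 × [1 − (1+0.067)^−4] / 0.067 = 7502.61223
Perpetuity value at year 4: $32,300.00 / 0.067 = 482089.55224
PV of perpetuity: 482089.55224 / (1+0.067)^4 = 371937.56365
Total PV = 7502.61223 + 371937.56365 = 379440.17588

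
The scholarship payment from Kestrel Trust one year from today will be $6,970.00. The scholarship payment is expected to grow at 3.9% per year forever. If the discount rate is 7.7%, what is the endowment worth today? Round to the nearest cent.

$183421.05

Growing perpetuity: P = D₁ / (r − g) = $6,970.0000 / (0.077 − 0.039) = $183,421.05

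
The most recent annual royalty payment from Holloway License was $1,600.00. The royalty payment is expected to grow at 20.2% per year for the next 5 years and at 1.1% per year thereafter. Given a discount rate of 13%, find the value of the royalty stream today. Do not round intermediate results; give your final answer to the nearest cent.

D_1 = 1923.20000
D_2 = 2311.68640
D_3 = 2778.64705
D_4 = 3339.93376
D_5 = 4014.60038
Terminal value at year 5: TV = D_5×(1+g_2)/(r−g_2) = 4058.76098/0.119 = 34107.23513
P_0 = D_1/(1+r)^1 + D_2/(1+r)^2 + D_3/(1+r)^3 + D_4/(1+r)^4 + D_5/(1+r)^5 + TV/(1+r)^5
    = 1701.94690 + 1810.38954 + 1925.74179 + 2048.44392 + 2178.96424 + 18512.04076 = 28177.52715

$28177.53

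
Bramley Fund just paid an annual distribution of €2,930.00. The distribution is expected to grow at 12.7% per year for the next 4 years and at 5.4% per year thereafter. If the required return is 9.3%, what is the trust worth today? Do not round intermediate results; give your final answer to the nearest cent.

D_1 = 3302.11000
D_2 = 3721.47797
D_3 = 4194.10567
D_4 = 4726.75709
Terminal value at year 4: TV = D_4×(1+g_2)/(r−g_2) = 4982.00198/0.039 = 127743.64040
P_0 = D_1/(1+r)^1 + D_2/(1+r)^2 + D_3/(1+r)^3 + D_4/(1+r)^4 + TV/(1+r)^4
    = 3021.14364 + 3115.12249 + 3212.02475 + 3311.94134 + 89507.33788 = 102167.57011

€102167.57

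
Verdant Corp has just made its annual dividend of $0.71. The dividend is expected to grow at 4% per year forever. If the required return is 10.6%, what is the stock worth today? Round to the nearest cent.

$11.19

D₁ = D₀ × (1 + g) = $0.71 × 1.04 = $0.7384
Growing perpetuity: P = D₁ / (r − g) = $0.7384 / (0.106 − 0.04) = $11.19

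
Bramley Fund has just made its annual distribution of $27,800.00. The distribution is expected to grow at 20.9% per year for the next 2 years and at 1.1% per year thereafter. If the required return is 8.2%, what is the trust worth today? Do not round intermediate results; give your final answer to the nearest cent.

D_1 = 33610.20000
D_2 = 40634.73180
Terminal value at year 2: TV = D_2×(1+g_2)/(r−g_2) = 41081.71385/0.071 = 578615.68803
P_0 = D_1/(1+r)^1 + D_2/(1+r)^2 + TV/(1+r)^2
    = 31063.03142 + 34709.06191 + 494237.48725 = 560009.58059

$560009.58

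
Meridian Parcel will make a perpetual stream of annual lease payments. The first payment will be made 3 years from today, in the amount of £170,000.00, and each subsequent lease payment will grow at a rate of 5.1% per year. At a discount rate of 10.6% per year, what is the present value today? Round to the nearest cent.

Value at end of year 2: C₁ / (r − g) = £170,000.00 / (0.106 − 0.051) = £3,090,909.0909
Discount to today: PV = £3,090,909.0909 / (1 + 0.106)^2 = £3,090,909.0909 / 1.223236 = £2,526,829.73

£2526829.73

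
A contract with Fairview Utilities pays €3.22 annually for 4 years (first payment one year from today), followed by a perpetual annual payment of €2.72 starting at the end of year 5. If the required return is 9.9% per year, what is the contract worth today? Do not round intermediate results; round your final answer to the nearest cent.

€29.06

PV of 4-year annuity: €3.22 × [1 − (1+0.099)^−4] / 0.099 = 10.22910
Perpetuity value at year 4: €2.72 / 0.099 = 27.47475
PV of perpetuity: 27.47475 / (1+0.099)^4 = 18.83402
Total PV = 10.22910 + 18.83402 = 29.06312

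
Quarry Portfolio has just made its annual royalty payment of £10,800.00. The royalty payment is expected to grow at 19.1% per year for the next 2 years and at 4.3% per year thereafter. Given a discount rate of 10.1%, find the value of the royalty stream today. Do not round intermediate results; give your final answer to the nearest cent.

D_1 = 12862.80000
D_2 = 15319.59480
Terminal value at year 2: TV = D_2×(1+g_2)/(r−g_2) = 15978.33738/0.058 = 275488.57546
P_0 = D_1/(1+r)^1 + D_2/(1+r)^2 + TV/(1+r)^2
    = 11682.83379 + 12637.83382 + 227263.11516 = 251583.78277

£251583.78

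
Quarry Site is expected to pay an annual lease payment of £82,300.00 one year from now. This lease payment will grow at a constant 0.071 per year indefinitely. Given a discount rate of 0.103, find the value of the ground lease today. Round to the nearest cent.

Growing perpetuity: P = D₁ / (r − g) = £82,300.0000 / (0.103 − 0.071) = £2,571,875.00

£2571875.00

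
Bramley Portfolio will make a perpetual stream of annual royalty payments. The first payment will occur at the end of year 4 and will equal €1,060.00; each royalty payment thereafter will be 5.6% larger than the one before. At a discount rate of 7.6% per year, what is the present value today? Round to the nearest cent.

€42544.07

Value at end of year 3: C₁ / (r − g) = €1,060.00 / (0.076 − 0.056) = €53,000.0000
Discount to today: PV = €53,000.0000 / (1 + 0.076)^3 = €53,000.0000 / 1.245767 = €42,544.07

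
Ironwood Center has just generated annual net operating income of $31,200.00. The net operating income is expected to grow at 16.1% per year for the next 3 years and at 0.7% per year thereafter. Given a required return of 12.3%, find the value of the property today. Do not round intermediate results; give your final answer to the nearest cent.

$399362.54

D_1 = 36223.20000
D_2 = 42055.13520
D_3 = 48826.01197
Terminal value at year 3: TV = D_3×(1+g_2)/(r−g_2) = 49167.79405/0.116 = 423860.29354
P_0 = D_1/(1+r)^1 + D_2/(1+r)^2 + D_3/(1+r)^3 + TV/(1+r)^3
    = 32255.74354 + 33347.21127 + 34475.61201 + 299283.97664 = 399362.54346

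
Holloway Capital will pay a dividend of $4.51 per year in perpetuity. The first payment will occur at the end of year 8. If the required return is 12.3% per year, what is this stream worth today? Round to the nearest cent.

$16.28

Value at end of year 7: C / r = $4.51 / 0.123 = $36.6667
Discount to today: PV = $36.6667 / (1 + 0.123)^7 = $36.6667 / 2.252466 = $16.28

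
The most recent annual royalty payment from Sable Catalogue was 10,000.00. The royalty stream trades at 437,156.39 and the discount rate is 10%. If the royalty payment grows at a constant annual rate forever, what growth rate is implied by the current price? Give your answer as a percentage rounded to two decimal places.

P = D₀(1+g)/(r−g) ⇒ P(r−g) = D₀(1+g) ⇒ g(P+D₀) = P·r − D₀
g = (P·r − D₀)/(P + D₀) = (437,156.39×0.1 − 10,000.00) / (437,156.39 + 10,000.00) = 0.075400

7.54%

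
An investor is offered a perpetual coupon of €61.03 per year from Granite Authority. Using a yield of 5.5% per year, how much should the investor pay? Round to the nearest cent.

Level perpetuity: PV = C / r = €61.03 / 0.055 = €1,109.64

€1109.64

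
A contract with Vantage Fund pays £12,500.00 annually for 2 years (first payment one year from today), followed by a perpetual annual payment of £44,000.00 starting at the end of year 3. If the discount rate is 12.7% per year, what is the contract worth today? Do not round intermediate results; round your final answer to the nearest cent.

£293705.75

PV of 2-year annuity: £12,500.00 × [1 − (1+0.127)^−2] / 0.127 = 20932.91311
Perpetuity value at year 2: £44,000.00 / 0.127 = 346456.69291
PV of perpetuity: 346456.69291 / (1+0.127)^2 = 272772.83875
Total PV = 20932.91311 + 272772.83875 = 293705.75187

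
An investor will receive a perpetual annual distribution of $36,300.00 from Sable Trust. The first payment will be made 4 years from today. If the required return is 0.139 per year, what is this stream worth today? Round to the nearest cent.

Value at end of year 3: C / r = $36,300.00 / 0.139 = $261,151.0791
Discount to today: PV = $261,151.0791 / (1 + 0.139)^3 = $261,151.0791 / 1.477649 = $176,734.22

$176734.22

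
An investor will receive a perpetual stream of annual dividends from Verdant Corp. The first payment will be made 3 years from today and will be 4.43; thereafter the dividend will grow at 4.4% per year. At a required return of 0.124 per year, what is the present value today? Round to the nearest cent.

Value at end of year 2: C₁ / (r − g) = 4.43 / (0.124 − 0.044) = 55.3750
Discount to today: PV = 55.3750 / (1 + 0.124)^2 = 55.3750 / 1.263376 = 43.83

43.83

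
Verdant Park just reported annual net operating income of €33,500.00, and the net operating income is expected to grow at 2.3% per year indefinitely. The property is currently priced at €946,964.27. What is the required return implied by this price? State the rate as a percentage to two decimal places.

D₁ = €33,500.00 × 1.023 = €34,270.5000
P = D₁/(r − g) ⇒ r = D₁/P + g = €34,270.5000/€946,964.27 + 0.023 = 0.036190 + 0.023 = 0.059190

5.92%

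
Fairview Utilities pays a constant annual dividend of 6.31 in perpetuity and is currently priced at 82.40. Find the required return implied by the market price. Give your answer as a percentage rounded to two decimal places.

P = C/r ⇒ r = C/P = 6.31/82.40 = 0.076578

7.66%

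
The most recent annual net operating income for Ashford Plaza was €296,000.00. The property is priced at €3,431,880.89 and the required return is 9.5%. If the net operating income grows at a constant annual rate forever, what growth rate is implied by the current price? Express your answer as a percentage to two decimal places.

P = D₀(1+g)/(r−g) ⇒ P(r−g) = D₀(1+g) ⇒ g(P+D₀) = P·r − D₀
g = (P·r − D₀)/(P + D₀) = (€3,431,880.89×0.095 − €296,000.00) / (€3,431,880.89 + €296,000.00) = 0.008055

0.81%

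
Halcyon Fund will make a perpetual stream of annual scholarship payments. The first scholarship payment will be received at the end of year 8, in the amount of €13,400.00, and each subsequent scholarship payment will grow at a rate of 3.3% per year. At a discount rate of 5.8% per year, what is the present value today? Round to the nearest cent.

Value at end of year 7: C₁ / (r − g) = €13,400.00 / (0.058 − 0.033) = €536,000.0000
Discount to today: PV = €536,000.0000 / (1 + 0.058)^7 = €536,000.0000 / 1.483883 = €361,214.45

€361214.45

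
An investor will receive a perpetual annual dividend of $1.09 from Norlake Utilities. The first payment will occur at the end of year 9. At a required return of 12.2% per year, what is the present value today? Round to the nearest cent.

$3.56

Value at end of year 8: C / r = $1.09 / 0.122 = $8.9344
Discount to today: PV = $8.9344 / (1 + 0.122)^8 = $8.9344 / 2.511556 = $3.56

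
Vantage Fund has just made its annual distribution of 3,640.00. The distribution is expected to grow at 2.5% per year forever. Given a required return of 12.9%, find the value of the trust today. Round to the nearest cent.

35875.00

D₁ = D₀ × (1 + g) = 3,640.00 × 1.025 = 3,731.0000
Growing perpetuity: P = D₁ / (r − g) = 3,731.0000 / (0.129 − 0.025) = 35,875.00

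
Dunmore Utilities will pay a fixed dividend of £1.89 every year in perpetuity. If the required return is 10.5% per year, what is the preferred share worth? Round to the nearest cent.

£18.00

Level perpetuity: PV = C / r = £1.89 / 0.105 = £18.00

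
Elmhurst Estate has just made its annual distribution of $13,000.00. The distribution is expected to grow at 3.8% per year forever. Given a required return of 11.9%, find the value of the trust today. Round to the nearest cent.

$166592.59

D₁ = D₀ × (1 + g) = $13,000.00 × 1.038 = $13,494.0000
Growing perpetuity: P = D₁ / (r − g) = $13,494.0000 / (0.119 − 0.038) = $166,592.59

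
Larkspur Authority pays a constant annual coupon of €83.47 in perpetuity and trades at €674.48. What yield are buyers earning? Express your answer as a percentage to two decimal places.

P = C/r ⇒ r = C/P = €83.47/€674.48 = 0.123755

12.38%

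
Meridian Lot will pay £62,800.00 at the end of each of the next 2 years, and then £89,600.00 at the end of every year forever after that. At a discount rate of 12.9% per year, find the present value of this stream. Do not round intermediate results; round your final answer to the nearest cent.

PV of 2-year annuity: £62,800.00 × [1 − (1+0.129)^−2] / 0.129 = 104893.22091
Perpetuity value at year 2: £89,600.00 / 0.129 = 694573.64341
PV of perpetuity: 694573.64341 / (1+0.129)^2 = 544917.07344
Total PV = 104893.22091 + 544917.07344 = 649810.29436

£649810.29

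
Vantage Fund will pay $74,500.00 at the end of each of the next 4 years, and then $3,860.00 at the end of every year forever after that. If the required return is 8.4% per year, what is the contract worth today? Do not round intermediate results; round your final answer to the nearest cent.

$277852.90

PV of 4-year annuity: $74,500.00 × [1 − (1+0.084)^−4] / 0.084 = 244572.31903
Perpetuity value at year 4: $3,860.00 / 0.084 = 45952.38095
PV of perpetuity: 45952.38095 / (1+0.084)^4 = 33280.58026
Total PV = 244572.31903 + 33280.58026 = 277852.89929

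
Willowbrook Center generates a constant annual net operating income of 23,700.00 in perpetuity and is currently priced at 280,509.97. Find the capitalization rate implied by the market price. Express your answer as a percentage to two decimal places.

P = C/r ⇒ r = C/P = 23,700.00/280,509.97 = 0.084489

8.45%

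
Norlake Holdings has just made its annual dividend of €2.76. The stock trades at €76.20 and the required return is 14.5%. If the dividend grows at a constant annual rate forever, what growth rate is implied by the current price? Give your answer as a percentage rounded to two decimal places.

10.50%

P = D₀(1+g)/(r−g) ⇒ P(r−g) = D₀(1+g) ⇒ g(P+D₀) = P·r − D₀
g = (P·r − D₀)/(P + D₀) = (€76.20×0.145 − €2.76) / (€76.20 + €2.76) = 0.104977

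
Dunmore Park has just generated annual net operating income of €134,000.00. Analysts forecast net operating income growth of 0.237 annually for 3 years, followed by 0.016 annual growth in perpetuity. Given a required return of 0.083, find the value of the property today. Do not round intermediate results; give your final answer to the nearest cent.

D_1 = 165758.00000
D_2 = 205042.64600
D_3 = 253637.75310
Terminal value at year 3: TV = D_3×(1+g_2)/(r−g_2) = 257695.95715/0.067 = 3846208.31570
P_0 = D_1/(1+r)^1 + D_2/(1+r)^2 + D_3/(1+r)^3 + TV/(1+r)^3
    = 153054.47830 + 174818.45767 + 199677.22266 + 3027941.16749 = 3555491.32612

€3555491.33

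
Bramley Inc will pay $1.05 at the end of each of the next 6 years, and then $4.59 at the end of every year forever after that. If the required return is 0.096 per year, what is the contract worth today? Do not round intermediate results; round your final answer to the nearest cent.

PV of 6-year annuity: $1.05 × [1 − (1+0.096)^−6] / 0.096 = 4.62713
Perpetuity value at year 6: $4.59 / 0.096 = 47.81250
PV of perpetuity: 47.81250 / (1+0.096)^6 = 27.58533
Total PV = 4.62713 + 27.58533 = 32.21246

$32.21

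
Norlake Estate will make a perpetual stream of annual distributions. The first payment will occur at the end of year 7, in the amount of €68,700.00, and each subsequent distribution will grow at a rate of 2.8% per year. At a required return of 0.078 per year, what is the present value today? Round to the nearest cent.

Value at end of year 6: C₁ / (r − g) = €68,700.00 / (0.078 − 0.028) = €1,374,000.0000
Discount to today: PV = €1,374,000.0000 / (1 + 0.078)^6 = €1,374,000.0000 / 1.569324 = €875,536.32

€875536.32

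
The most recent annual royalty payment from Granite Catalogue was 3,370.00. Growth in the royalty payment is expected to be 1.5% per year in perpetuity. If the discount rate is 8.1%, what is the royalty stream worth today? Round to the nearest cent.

D₁ = D₀ × (1 + g) = 3,370.00 × 1.015 = 3,420.5500
Growing perpetuity: P = D₁ / (r − g) = 3,420.5500 / (0.081 − 0.015) = 51,826.52

51826.52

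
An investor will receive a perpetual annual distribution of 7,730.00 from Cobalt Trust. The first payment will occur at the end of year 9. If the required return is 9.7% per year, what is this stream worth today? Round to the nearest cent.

37997.48

Value at end of year 8: C / r = 7,730.00 / 0.097 = 79,690.7216
Discount to today: PV = 79,690.7216 / (1 + 0.097)^8 = 79,690.7216 / 2.097264 = 37,997.48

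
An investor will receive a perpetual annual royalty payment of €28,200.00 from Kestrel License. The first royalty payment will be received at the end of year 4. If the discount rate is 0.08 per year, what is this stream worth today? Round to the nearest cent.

€279825.86

Value at end of year 3: C / r = €28,200.00 / 0.08 = €352,500.0000
Discount to today: PV = €352,500.0000 / (1 + 0.08)^3 = €352,500.0000 / 1.259712 = €279,825.86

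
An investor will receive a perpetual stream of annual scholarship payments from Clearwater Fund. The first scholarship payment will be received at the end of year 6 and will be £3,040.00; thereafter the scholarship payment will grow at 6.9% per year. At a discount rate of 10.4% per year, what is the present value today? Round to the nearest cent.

£52961.49

Value at end of year 5: C₁ / (r − g) = £3,040.00 / (0.104 − 0.069) = £86,857.1429
Discount to today: PV = £86,857.1429 / (1 + 0.104)^5 = £86,857.1429 / 1.640006 = £52,961.49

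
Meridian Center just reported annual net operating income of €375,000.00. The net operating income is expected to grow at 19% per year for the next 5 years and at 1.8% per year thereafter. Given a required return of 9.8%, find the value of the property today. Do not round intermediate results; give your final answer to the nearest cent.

€9537685.70

D_1 = 446250.00000
D_2 = 531037.50000
D_3 = 631934.62500
D_4 = 752002.20375
D_5 = 894882.62246
Terminal value at year 5: TV = D_5×(1+g_2)/(r−g_2) = 910990.50967/0.08 = 11387381.37084
P_0 = D_1/(1+r)^1 + D_2/(1+r)^2 + D_3/(1+r)^3 + D_4/(1+r)^4 + D_5/(1+r)^5 + TV/(1+r)^5
    = 406420.76503 + 440474.23532 + 477381.00185 + 517380.13862 + 560730.75133 + 7135298.81061 = 9537685.70276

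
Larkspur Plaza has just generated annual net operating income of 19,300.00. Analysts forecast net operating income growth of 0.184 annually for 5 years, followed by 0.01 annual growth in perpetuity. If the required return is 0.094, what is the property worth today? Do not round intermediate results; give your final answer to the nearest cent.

467660.33

D_1 = 22851.20000
D_2 = 27055.82080
D_3 = 32034.09183
D_4 = 37928.36472
D_5 = 44907.18383
Terminal value at year 5: TV = D_5×(1+g_2)/(r−g_2) = 45356.25567/0.084 = 539955.42465
P_0 = D_1/(1+r)^1 + D_2/(1+r)^2 + D_3/(1+r)^3 + D_4/(1+r)^4 + D_5/(1+r)^5 + TV/(1+r)^5
    = 20887.75137 + 22606.12214 + 24465.85797 + 26478.58851 + 28656.90018 + 344565.10933 = 467660.32951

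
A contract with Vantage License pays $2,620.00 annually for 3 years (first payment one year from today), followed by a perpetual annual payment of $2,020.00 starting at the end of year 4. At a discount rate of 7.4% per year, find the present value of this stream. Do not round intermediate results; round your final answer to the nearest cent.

$28860.45

PV of 3-year annuity: $2,620.00 × [1 − (1+0.074)^−3] / 0.074 = 6825.76715
Perpetuity value at year 3: $2,020.00 / 0.074 = 27297.29730
PV of perpetuity: 27297.29730 / (1+0.074)^3 = 22034.68293
Total PV = 6825.76715 + 22034.68293 = 28860.45008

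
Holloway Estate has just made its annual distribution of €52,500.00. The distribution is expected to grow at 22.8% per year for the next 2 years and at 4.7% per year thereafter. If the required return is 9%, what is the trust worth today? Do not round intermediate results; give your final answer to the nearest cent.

€1748269.04

D_1 = 64470.00000
D_2 = 79169.16000
Terminal value at year 2: TV = D_2×(1+g_2)/(r−g_2) = 82890.11052/0.043 = 1927676.98884
P_0 = D_1/(1+r)^1 + D_2/(1+r)^2 + TV/(1+r)^2
    = 59146.78899 + 66635.09806 + 1622487.15498 = 1748269.04203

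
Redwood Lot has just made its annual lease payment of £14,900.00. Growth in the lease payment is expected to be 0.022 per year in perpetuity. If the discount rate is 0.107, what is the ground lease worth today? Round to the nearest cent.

£179150.59

D₁ = D₀ × (1 + g) = £14,900.00 × 1.022 = £15,227.8000
Growing perpetuity: P = D₁ / (r − g) = £15,227.8000 / (0.107 − 0.022) = £179,150.59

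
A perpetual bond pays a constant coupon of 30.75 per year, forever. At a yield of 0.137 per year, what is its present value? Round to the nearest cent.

Level perpetuity: PV = C / r = 30.75 / 0.137 = 224.45

224.45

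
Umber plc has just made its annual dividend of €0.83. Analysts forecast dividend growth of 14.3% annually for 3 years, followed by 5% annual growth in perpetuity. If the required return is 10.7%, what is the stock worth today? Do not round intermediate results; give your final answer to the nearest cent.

D_1 = 0.94869
D_2 = 1.08435
D_3 = 1.23942
Terminal value at year 3: TV = D_3×(1+g_2)/(r−g_2) = 1.30139/0.057 = 22.83133
P_0 = D_1/(1+r)^1 + D_2/(1+r)^2 + D_3/(1+r)^3 + TV/(1+r)^3
    = 0.85699 + 0.88486 + 0.91364 + 16.83016 = 19.48566

€19.49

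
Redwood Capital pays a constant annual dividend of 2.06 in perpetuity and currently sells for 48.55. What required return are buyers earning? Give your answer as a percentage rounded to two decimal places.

4.24%

P = C/r ⇒ r = C/P = 2.06/48.55 = 0.042430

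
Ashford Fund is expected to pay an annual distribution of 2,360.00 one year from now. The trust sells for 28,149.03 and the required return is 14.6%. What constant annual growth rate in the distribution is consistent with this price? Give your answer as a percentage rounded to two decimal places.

P = D₁/(r−g) ⇒ g = r − D₁/P = 0.146 − 2,360.00/28,149.03 = 0.062161

6.22%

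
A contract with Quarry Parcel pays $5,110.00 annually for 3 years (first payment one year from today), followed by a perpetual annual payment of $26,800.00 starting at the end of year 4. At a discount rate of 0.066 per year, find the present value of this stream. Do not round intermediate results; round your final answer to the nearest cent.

PV of 3-year annuity: $5,110.00 × [1 − (1+0.066)^−3] / 0.066 = 13508.86607
Perpetuity value at year 3: $26,800.00 / 0.066 = 406060.60606
PV of perpetuity: 406060.60606 / (1+0.066)^3 = 335211.75856
Total PV = 13508.86607 + 335211.75856 = 348720.62464

$348720.62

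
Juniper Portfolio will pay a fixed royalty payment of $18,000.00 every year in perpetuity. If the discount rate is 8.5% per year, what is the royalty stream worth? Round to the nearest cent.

$211764.71

Level perpetuity: PV = C / r = $18,000.00 / 0.085 = $211,764.71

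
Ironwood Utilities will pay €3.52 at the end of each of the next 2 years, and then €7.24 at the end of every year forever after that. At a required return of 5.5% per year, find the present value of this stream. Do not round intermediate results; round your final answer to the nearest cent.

PV of 2-year annuity: €3.52 × [1 − (1+0.055)^−2] / 0.055 = 6.49905
Perpetuity value at year 2: €7.24 / 0.055 = 131.63636
PV of perpetuity: 131.63636 / (1+0.055)^2 = 118.26901
Total PV = 6.49905 + 118.26901 = 124.76805

€124.77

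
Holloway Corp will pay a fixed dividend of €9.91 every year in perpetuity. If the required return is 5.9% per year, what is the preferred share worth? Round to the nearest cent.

€167.97

Level perpetuity: PV = C / r = €9.91 / 0.059 = €167.97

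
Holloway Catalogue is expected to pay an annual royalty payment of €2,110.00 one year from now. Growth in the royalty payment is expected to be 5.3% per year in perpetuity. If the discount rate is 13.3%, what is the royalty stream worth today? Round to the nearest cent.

€26375.00

Growing perpetuity: P = D₁ / (r − g) = €2,110.0000 / (0.133 − 0.053) = €26,375.00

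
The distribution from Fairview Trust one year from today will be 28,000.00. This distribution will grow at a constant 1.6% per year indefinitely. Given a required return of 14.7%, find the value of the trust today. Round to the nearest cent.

Growing perpetuity: P = D₁ / (r − g) = 28,000.0000 / (0.147 − 0.016) = 213,740.46

213740.46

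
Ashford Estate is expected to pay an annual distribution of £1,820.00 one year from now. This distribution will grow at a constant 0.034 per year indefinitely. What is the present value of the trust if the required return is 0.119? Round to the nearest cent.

Growing perpetuity: P = D₁ / (r − g) = £1,820.0000 / (0.119 − 0.034) = £21,411.76

£21411.76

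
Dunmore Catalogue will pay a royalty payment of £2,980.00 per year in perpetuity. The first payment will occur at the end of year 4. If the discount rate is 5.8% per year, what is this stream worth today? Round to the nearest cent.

Value at end of year 3: C / r = £2,980.00 / 0.058 = £51,379.3103
Discount to today: PV = £51,379.3103 / (1 + 0.058)^3 = £51,379.3103 / 1.184287 = £43,384.17

£43384.17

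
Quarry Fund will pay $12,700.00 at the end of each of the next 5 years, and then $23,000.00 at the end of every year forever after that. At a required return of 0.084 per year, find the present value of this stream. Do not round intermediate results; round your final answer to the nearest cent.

PV of 5-year annuity: $12,700.00 × [1 − (1+0.084)^−5] / 0.084 = 50177.30072
Perpetuity value at year 5: $23,000.00 / 0.084 = 273809.52381
PV of perpetuity: 273809.52381 / (1+0.084)^5 = 182937.24691
Total PV = 50177.30072 + 182937.24691 = 233114.54763

$233114.55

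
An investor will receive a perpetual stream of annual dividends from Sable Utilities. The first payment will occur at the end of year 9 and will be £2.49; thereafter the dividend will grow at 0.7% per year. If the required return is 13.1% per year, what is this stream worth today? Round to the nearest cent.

£7.50

Value at end of year 8: C₁ / (r − g) = £2.49 / (0.131 − 0.007) = £20.0806
Discount to today: PV = £20.0806 / (1 + 0.131)^8 = £20.0806 / 2.677323 = £7.50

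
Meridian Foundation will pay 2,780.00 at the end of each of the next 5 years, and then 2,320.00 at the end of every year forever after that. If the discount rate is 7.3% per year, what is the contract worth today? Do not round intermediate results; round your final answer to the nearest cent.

33651.86

PV of 5-year annuity: 2,780.00 × [1 − (1+0.073)^−5] / 0.073 = 11307.57115
Perpetuity value at year 5: 2,320.00 / 0.073 = 31780.82192
PV of perpetuity: 31780.82192 / (1+0.073)^5 = 22344.28772
Total PV = 11307.57115 + 22344.28772 = 33651.85887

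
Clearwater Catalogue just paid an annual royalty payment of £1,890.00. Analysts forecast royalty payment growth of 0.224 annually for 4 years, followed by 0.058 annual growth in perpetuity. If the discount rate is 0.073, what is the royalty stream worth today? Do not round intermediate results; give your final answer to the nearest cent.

£236347.85

D_1 = 2313.36000
D_2 = 2831.55264
D_3 = 3465.82043
D_4 = 4242.16421
Terminal value at year 4: TV = D_4×(1+g_2)/(r−g_2) = 4488.20973/0.015 = 299213.98214
P_0 = D_1/(1+r)^1 + D_2/(1+r)^2 + D_3/(1+r)^3 + D_4/(1+r)^4 + TV/(1+r)^4
    = 2155.97390 + 2459.37750 + 2805.47816 + 3200.28450 + 225726.73311 = 236347.84717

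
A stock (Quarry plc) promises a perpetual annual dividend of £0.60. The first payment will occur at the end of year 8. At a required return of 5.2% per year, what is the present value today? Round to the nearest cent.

£8.09

Value at end of year 7: C / r = £0.60 / 0.052 = £11.5385
Discount to today: PV = £11.5385 / (1 + 0.052)^7 = £11.5385 / 1.425969 = £8.09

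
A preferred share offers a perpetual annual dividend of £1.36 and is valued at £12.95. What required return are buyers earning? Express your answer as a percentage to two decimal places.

P = C/r ⇒ r = C/P = £1.36/£12.95 = 0.105019

10.50%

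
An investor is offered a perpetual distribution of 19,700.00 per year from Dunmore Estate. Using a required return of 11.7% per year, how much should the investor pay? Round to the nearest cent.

Level perpetuity: PV = C / r = 19,700.00 / 0.117 = 168,376.07

168376.07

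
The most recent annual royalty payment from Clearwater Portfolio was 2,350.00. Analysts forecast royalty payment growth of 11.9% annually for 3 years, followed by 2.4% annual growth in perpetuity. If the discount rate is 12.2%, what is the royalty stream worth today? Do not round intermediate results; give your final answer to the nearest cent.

31371.03

D_1 = 2629.65000
D_2 = 2942.57835
D_3 = 3292.74517
Terminal value at year 3: TV = D_3×(1+g_2)/(r−g_2) = 3371.77106/0.098 = 34405.82712
P_0 = D_1/(1+r)^1 + D_2/(1+r)^2 + D_3/(1+r)^3 + TV/(1+r)^3
    = 2343.71658 + 2337.44996 + 2331.20009 + 24358.66216 = 31371.02878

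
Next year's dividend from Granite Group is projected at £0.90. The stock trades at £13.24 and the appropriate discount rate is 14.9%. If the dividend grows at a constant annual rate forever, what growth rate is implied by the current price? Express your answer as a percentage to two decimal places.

8.10%

P = D₁/(r−g) ⇒ g = r − D₁/P = 0.149 − £0.90/£13.24 = 0.081024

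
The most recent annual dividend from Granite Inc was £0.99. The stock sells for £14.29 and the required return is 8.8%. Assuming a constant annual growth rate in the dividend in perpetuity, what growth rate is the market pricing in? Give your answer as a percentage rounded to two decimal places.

P = D₀(1+g)/(r−g) ⇒ P(r−g) = D₀(1+g) ⇒ g(P+D₀) = P·r − D₀
g = (P·r − D₀)/(P + D₀) = (£14.29×0.088 − £0.99) / (£14.29 + £0.99) = 0.017508

1.75%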